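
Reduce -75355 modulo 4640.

-75355 = -17×4640 + 3525, so -75355 ≡ 3525 (mod 4640).

3525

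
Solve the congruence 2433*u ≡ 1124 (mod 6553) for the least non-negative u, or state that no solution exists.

gcd(2433, 6553) = 1, so a unique solution mod 6553 exists.
2433⁻¹ ≡ 2890 (mod 6553).
u ≡ 2890*1124 ≡ 4625 (mod 6553).

4625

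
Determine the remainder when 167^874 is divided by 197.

173

Using repeated squaring:
874 in binary is 1101101010, i.e. 874 = 512 + 256 + 64 + 32 + 8 + 2.
167^1 ≡ 167 (mod 197)
167^2 ≡ 167^2 = 27889 ≡ 112 (mod 197)
167^4 ≡ 112^2 = 12544 ≡ 133 (mod 197)
167^8 ≡ 133^2 = 17689 ≡ 156 (mod 197)
167^16 ≡ 156^2 = 24336 ≡ 105 (mod 197)
167^32 ≡ 105^2 = 11025 ≡ 190 (mod 197)
167^64 ≡ 190^2 = 36100 ≡ 49 (mod 197)
167^128 ≡ 49^2 = 2401 ≡ 37 (mod 197)
167^256 ≡ 37^2 = 1369 ≡ 187 (mod 197)
167^512 ≡ 187^2 = 34969 ≡ 100 (mod 197)
167^874 = 167^512 · 167^256 · 167^64 · 167^32 · 167^8 · 167^2 ≡ 100 · 187 · 49 · 190 · 156 · 112 (mod 197).
Accumulate the product:
100 · 187 = 18700 ≡ 182
182 · 49 = 8918 ≡ 53
53 · 190 = 10070 ≡ 23
23 · 156 = 3588 ≡ 42
42 · 112 = 4704 ≡ 173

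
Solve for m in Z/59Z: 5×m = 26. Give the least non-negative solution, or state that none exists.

gcd(5, 59) = 1, so a unique solution mod 59 exists.
5⁻¹ ≡ 12 (mod 59).
m ≡ 12×26 ≡ 17 (mod 59).

17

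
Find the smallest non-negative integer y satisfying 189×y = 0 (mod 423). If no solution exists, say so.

gcd(189, 423) = 9, and 9 | 0, so solutions exist.
Divide through by 9: 21×y ≡ 0 (mod 47).
21⁻¹ ≡ 9 (mod 47).
y ≡ 9×0 ≡ 0 (mod 47).
The smallest non-negative solution is y = 0.

0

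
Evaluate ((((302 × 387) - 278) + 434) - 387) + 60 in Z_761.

302 × 387 = 116874 ≡ 441 (mod 761)
441 - 278 = 163
163 + 434 = 597
597 - 387 = 210
210 + 60 = 270

270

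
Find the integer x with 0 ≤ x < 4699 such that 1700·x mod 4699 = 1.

832

By the extended Euclidean algorithm:
4699 = 2×1700 + 1299
1700 = 1×1299 + 401
1299 = 3×401 + 96
401 = 4×96 + 17
96 = 5×17 + 11
17 = 1×11 + 6
11 = 1×6 + 5
6 = 1×5 + 1
5 = 5×1 + 0
gcd(1700, 4699) = 1, so the inverse exists.
Back-substitute for 1:
1 = 1×6 − 1×5
  = −1×11 + 2×6
  = 2×17 − 3×11
  = −3×96 + 17×17
  = 17×401 − 71×96
  = −71×1299 + 230×401
  = 230×1700 − 301×1299
  = −301×4699 + 832×1700
So 1700⁻¹ ≡ 832 (mod 4699).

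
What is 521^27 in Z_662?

519

Using repeated squaring:
27 in binary is 11011, i.e. 27 = 16 + 8 + 2 + 1.
521^1 ≡ 521 (mod 662)
521^2 ≡ 521^2 = 271441 ≡ 21 (mod 662)
521^4 ≡ 21^2 = 441 (mod 662)
521^8 ≡ 441^2 = 194481 ≡ 515 (mod 662)
521^16 ≡ 515^2 = 265225 ≡ 425 (mod 662)
521^27 = 521^16 · 521^8 · 521^2 · 521^1 ≡ 425 · 515 · 21 · 521 (mod 662).
Accumulate the product:
425 · 515 = 218875 ≡ 415
415 · 21 = 8715 ≡ 109
109 · 521 = 56789 ≡ 519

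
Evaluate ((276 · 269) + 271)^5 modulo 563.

276 · 269 = 74244 ≡ 491 (mod 563)
491 + 271 = 762 ≡ 199 (mod 563)
(199)^5 ≡ 397 (mod 563)

397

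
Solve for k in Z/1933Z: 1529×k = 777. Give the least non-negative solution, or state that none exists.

22

gcd(1529, 1933) = 1, so a unique solution mod 1933 exists.
1529⁻¹ ≡ 311 (mod 1933).
k ≡ 311×777 ≡ 22 (mod 1933).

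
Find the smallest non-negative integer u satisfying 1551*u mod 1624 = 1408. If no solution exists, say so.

1360

gcd(1551, 1624) = 1, so a unique solution mod 1624 exists.
1551⁻¹ ≡ 1535 (mod 1624).
u ≡ 1535*1408 ≡ 1360 (mod 1624).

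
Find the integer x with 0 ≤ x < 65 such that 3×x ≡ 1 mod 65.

65 = 21×3 + 2
3 = 1×2 + 1
2 = 2×1 + 0
gcd(3, 65) = 1, so the inverse exists.
Bézout: 1 = −1×65 + 22×3.
So 3⁻¹ ≡ 22 (mod 65).

22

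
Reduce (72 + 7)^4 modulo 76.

5

72 + 7 = 79 ≡ 3 (mod 76)
(3)^4 ≡ 5 (mod 76)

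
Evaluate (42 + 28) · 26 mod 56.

42 + 28 = 70 ≡ 14 (mod 56)
14 · 26 = 364 ≡ 28 (mod 56)

28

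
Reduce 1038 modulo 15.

3

1038 = 69·15 + 3, so 1038 ≡ 3 (mod 15).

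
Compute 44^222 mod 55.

11

222 in binary is 11011110, i.e. 222 = 128 + 64 + 16 + 8 + 4 + 2.
44^1 ≡ 44 (mod 55)
44^2 ≡ 44^2 = 1936 ≡ 11 (mod 55)
44^4 ≡ 11^2 = 121 ≡ 11 (mod 55)
44^8 ≡ 11^2 = 121 ≡ 11 (mod 55)
44^16 ≡ 11^2 = 121 ≡ 11 (mod 55)
44^32 ≡ 11^2 = 121 ≡ 11 (mod 55)
44^64 ≡ 11^2 = 121 ≡ 11 (mod 55)
44^128 ≡ 11^2 = 121 ≡ 11 (mod 55)
44^222 = 44^128 · 44^64 · 44^16 · 44^8 · 44^4 · 44^2 ≡ 11 · 11 · 11 · 11 · 11 · 11 (mod 55).
Accumulate the product:
11 · 11 = 121 ≡ 11
11 · 11 = 121 ≡ 11
11 · 11 = 121 ≡ 11
11 · 11 = 121 ≡ 11
11 · 11 = 121 ≡ 11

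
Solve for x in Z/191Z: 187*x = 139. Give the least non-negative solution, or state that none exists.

13

gcd(187, 191) = 1, so a unique solution mod 191 exists.
187⁻¹ ≡ 143 (mod 191).
x ≡ 143*139 ≡ 13 (mod 191).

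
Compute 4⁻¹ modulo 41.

31

41 = 10×4 + 1
4 = 4×1 + 0
gcd(4, 41) = 1, so the inverse exists.
Back-substitute for 1:
1 = 1×41 − 10×4
So 4⁻¹ ≡ −10 ≡ 31 (mod 41).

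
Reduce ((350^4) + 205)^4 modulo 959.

667

(350)^4 ≡ 210 (mod 959)
210 + 205 = 415
(415)^4 ≡ 667 (mod 959)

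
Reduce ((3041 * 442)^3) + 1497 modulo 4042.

1175

3041 * 442 = 1344122 ≡ 2178 (mod 4042)
(2178)^3 ≡ 3720 (mod 4042)
3720 + 1497 = 5217 ≡ 1175 (mod 4042)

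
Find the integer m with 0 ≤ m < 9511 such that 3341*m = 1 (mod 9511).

9511 = 2·3341 + 2829
3341 = 1·2829 + 512
2829 = 5·512 + 269
512 = 1·269 + 243
269 = 1·243 + 26
243 = 9·26 + 9
26 = 2·9 + 8
9 = 1·8 + 1
8 = 8·1 + 0
gcd(3341, 9511) = 1, so the inverse exists.
Back-substitute for 1:
1 = 1·9 − 1·8
  = −1·26 + 3·9
  = 3·243 − 28·26
  = −28·269 + 31·243
  = 31·512 − 59·269
  = −59·2829 + 326·512
  = 326·3341 − 385·2829
  = −385·9511 + 1096·3341
So 3341⁻¹ ≡ 1096 (mod 9511).

1096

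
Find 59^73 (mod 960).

539

73 in binary is 1001001, i.e. 73 = 64 + 8 + 1.
59^1 ≡ 59 (mod 960)
59^2 ≡ 59^2 = 3481 ≡ 601 (mod 960)
59^4 ≡ 601^2 = 361201 ≡ 241 (mod 960)
59^8 ≡ 241^2 = 58081 ≡ 481 (mod 960)
59^16 ≡ 481^2 = 231361 ≡ 1 (mod 960)
59^32 ≡ 1^2 = 1 (mod 960)
59^64 ≡ 1^2 = 1 (mod 960)
59^73 = 59^64 · 59^8 · 59^1 ≡ 1 · 481 · 59 (mod 960).
Accumulate the product:
1 · 481 = 481
481 · 59 = 28379 ≡ 539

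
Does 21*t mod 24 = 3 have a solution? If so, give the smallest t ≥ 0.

gcd(21, 24) = 3, and 3 | 3, so solutions exist.
Divide through by 3: 7*t ≡ 1 (mod 8).
7⁻¹ ≡ 7 (mod 8).
t ≡ 7*1 ≡ 7 (mod 8).
The smallest non-negative solution is t = 7.

7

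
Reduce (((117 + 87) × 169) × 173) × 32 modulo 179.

28

117 + 87 = 204 ≡ 25 (mod 179)
25 × 169 = 4225 ≡ 108 (mod 179)
108 × 173 = 18684 ≡ 68 (mod 179)
68 × 32 = 2176 ≡ 28 (mod 179)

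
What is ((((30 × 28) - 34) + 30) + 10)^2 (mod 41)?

20

30 × 28 = 840 ≡ 20 (mod 41)
20 - 34 = -14 ≡ 27 (mod 41)
27 + 30 = 57 ≡ 16 (mod 41)
16 + 10 = 26
(26)^2 ≡ 20 (mod 41)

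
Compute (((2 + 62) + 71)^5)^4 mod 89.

25

2 + 62 = 64
64 + 71 = 135 ≡ 46 (mod 89)
(46)^5 ≡ 66 (mod 89)
(66)^4 ≡ 25 (mod 89)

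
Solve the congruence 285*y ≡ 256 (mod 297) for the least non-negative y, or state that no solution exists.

no solution

gcd(285, 297) = 3, and 3 does not divide 256.
So the congruence has no solution.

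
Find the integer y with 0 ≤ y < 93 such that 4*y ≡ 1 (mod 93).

70

93 = 23·4 + 1
4 = 4·1 + 0
gcd(4, 93) = 1, so the inverse exists.
Back-substitute for 1:
1 = 1·93 − 23·4
So 4⁻¹ ≡ −23 ≡ 70 (mod 93).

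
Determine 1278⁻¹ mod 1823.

1823 = 1*1278 + 545
1278 = 2*545 + 188
545 = 2*188 + 169
188 = 1*169 + 19
169 = 8*19 + 17
19 = 1*17 + 2
17 = 8*2 + 1
2 = 2*1 + 0
gcd(1278, 1823) = 1, so the inverse exists.
Bézout: 1 = 605*1823 − 863*1278.
So 1278⁻¹ ≡ −863 ≡ 960 (mod 1823).

960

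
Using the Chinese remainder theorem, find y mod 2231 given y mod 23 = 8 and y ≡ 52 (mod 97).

23⁻¹ mod 97: 23×38 ≡ 1 (mod 97), so 23⁻¹ ≡ 38.
y = 8 + 23×((52 − 8)×38 mod 97) = 8 + 23×23 = 537.
Check: 537 mod 23 = 8, 537 mod 97 = 52. ✓

537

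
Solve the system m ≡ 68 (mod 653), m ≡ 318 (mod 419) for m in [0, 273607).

653⁻¹ mod 419: 653×77 ≡ 1 (mod 419), so 653⁻¹ ≡ 77.
m = 68 + 653×((318 − 68)×77 mod 419) = 68 + 653×395 = 258003.

258003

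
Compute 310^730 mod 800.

By square-and-multiply:
730 in binary is 1011011010, i.e. 730 = 512 + 128 + 64 + 16 + 8 + 2.
310^1 ≡ 310 (mod 800)
310^2 ≡ 310^2 = 96100 ≡ 100 (mod 800)
310^4 ≡ 100^2 = 10000 ≡ 400 (mod 800)
310^8 ≡ 400^2 = 160000 ≡ 0 (mod 800)
310^16 ≡ 0^2 = 0 (mod 800)
310^32 ≡ 0^2 = 0 (mod 800)
310^64 ≡ 0^2 = 0 (mod 800)
310^128 ≡ 0^2 = 0 (mod 800)
310^256 ≡ 0^2 = 0 (mod 800)
310^512 ≡ 0^2 = 0 (mod 800)
310^730 = 310^512 × 310^128 × 310^64 × 310^16 × 310^8 × 310^2 ≡ 0 × 0 × 0 × 0 × 0 × 100 (mod 800).
Accumulate the product:
0 × 0 = 0
0 × 0 = 0
0 × 0 = 0
0 × 0 = 0
0 × 100 = 0

0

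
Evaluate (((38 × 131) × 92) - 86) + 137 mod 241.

38 × 131 = 4978 ≡ 158 (mod 241)
158 × 92 = 14536 ≡ 76 (mod 241)
76 - 86 = -10 ≡ 231 (mod 241)
231 + 137 = 368 ≡ 127 (mod 241)

127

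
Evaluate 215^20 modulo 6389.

857

By square-and-multiply:
20 in binary is 10100, i.e. 20 = 16 + 4.
215^1 ≡ 215 (mod 6389)
215^2 ≡ 215^2 = 46225 ≡ 1502 (mod 6389)
215^4 ≡ 1502^2 = 2256004 ≡ 687 (mod 6389)
215^8 ≡ 687^2 = 471969 ≡ 5572 (mod 6389)
215^16 ≡ 5572^2 = 31047184 ≡ 3033 (mod 6389)
215^20 = 215^16 × 215^4 ≡ 3033 × 687 (mod 6389).
3033 × 687 = 2083671 ≡ 857 (mod 6389).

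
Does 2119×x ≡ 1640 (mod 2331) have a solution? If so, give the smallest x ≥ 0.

608

gcd(2119, 2331) = 1, so a unique solution mod 2331 exists.
2119⁻¹ ≡ 2320 (mod 2331).
x ≡ 2320×1640 ≡ 608 (mod 2331).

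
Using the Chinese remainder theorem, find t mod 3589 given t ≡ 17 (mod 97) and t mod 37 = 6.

97⁻¹ mod 37: 97×29 ≡ 1 (mod 37), so 97⁻¹ ≡ 29.
t = 17 + 97×((6 − 17)×29 mod 37) = 17 + 97×14 = 1375.

1375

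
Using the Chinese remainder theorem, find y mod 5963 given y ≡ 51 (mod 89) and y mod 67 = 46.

89⁻¹ mod 67: 89×64 ≡ 1 (mod 67), so 89⁻¹ ≡ 64.
y = 51 + 89×((46 − 51)×64 mod 67) = 51 + 89×15 = 1386.

1386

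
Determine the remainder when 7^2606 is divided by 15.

2606 in binary is 101000101110, i.e. 2606 = 2048 + 512 + 32 + 8 + 4 + 2.
7^1 ≡ 7 (mod 15)
7^2 ≡ 7^2 = 49 ≡ 4 (mod 15)
7^4 ≡ 4^2 = 16 ≡ 1 (mod 15)
7^8 ≡ 1^2 = 1 (mod 15)
7^16 ≡ 1^2 = 1 (mod 15)
7^32 ≡ 1^2 = 1 (mod 15)
7^64 ≡ 1^2 = 1 (mod 15)
7^128 ≡ 1^2 = 1 (mod 15)
7^256 ≡ 1^2 = 1 (mod 15)
7^512 ≡ 1^2 = 1 (mod 15)
7^1024 ≡ 1^2 = 1 (mod 15)
7^2048 ≡ 1^2 = 1 (mod 15)
7^2606 = 7^2048 · 7^512 · 7^32 · 7^8 · 7^4 · 7^2 ≡ 1 · 1 · 1 · 1 · 1 · 4 (mod 15).
Accumulate the product:
1 · 1 = 1
1 · 1 = 1
1 · 1 = 1
1 · 1 = 1
1 · 4 = 4

4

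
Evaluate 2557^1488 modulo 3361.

By square-and-multiply:
1488 in binary is 10111010000, i.e. 1488 = 1024 + 256 + 128 + 64 + 16.
2557^1 ≡ 2557 (mod 3361)
2557^2 ≡ 2557^2 = 6538249 ≡ 1104 (mod 3361)
2557^4 ≡ 1104^2 = 1218816 ≡ 2134 (mod 3361)
2557^8 ≡ 2134^2 = 4553956 ≡ 3162 (mod 3361)
2557^16 ≡ 3162^2 = 9998244 ≡ 2630 (mod 3361)
2557^32 ≡ 2630^2 = 6916900 ≡ 3323 (mod 3361)
2557^64 ≡ 3323^2 = 11042329 ≡ 1444 (mod 3361)
2557^128 ≡ 1444^2 = 2085136 ≡ 1316 (mod 3361)
2557^256 ≡ 1316^2 = 1731856 ≡ 941 (mod 3361)
2557^512 ≡ 941^2 = 885481 ≡ 1538 (mod 3361)
2557^1024 ≡ 1538^2 = 2365444 ≡ 2661 (mod 3361)
2557^1488 = 2557^1024 * 2557^256 * 2557^128 * 2557^64 * 2557^16 ≡ 2661 * 941 * 1316 * 1444 * 2630 (mod 3361).
Accumulate the product:
2661 * 941 = 2504001 ≡ 56
56 * 1316 = 73696 ≡ 3115
3115 * 1444 = 4498060 ≡ 1042
1042 * 2630 = 2740460 ≡ 1245

1245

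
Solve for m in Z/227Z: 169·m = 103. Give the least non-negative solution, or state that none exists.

190

gcd(169, 227) = 1, so a unique solution mod 227 exists.
169⁻¹ ≡ 90 (mod 227).
m ≡ 90·103 ≡ 190 (mod 227).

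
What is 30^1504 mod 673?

592

1504 in binary is 10111100000, i.e. 1504 = 1024 + 256 + 128 + 64 + 32.
30^1 ≡ 30 (mod 673)
30^2 ≡ 30^2 = 900 ≡ 227 (mod 673)
30^4 ≡ 227^2 = 51529 ≡ 381 (mod 673)
30^8 ≡ 381^2 = 145161 ≡ 466 (mod 673)
30^16 ≡ 466^2 = 217156 ≡ 450 (mod 673)
30^32 ≡ 450^2 = 202500 ≡ 600 (mod 673)
30^64 ≡ 600^2 = 360000 ≡ 618 (mod 673)
30^128 ≡ 618^2 = 381924 ≡ 333 (mod 673)
30^256 ≡ 333^2 = 110889 ≡ 517 (mod 673)
30^512 ≡ 517^2 = 267289 ≡ 108 (mod 673)
30^1024 ≡ 108^2 = 11664 ≡ 223 (mod 673)
30^1504 = 30^1024 · 30^256 · 30^128 · 30^64 · 30^32 ≡ 223 · 517 · 333 · 618 · 600 (mod 673).
Accumulate the product:
223 · 517 = 115291 ≡ 208
208 · 333 = 69264 ≡ 618
618 · 618 = 381924 ≡ 333
333 · 600 = 199800 ≡ 592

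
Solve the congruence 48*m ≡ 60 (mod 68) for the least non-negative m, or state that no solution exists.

gcd(48, 68) = 4, and 4 | 60, so solutions exist.
Divide through by 4: 12*m ≡ 15 (mod 17).
12⁻¹ ≡ 10 (mod 17).
m ≡ 10*15 ≡ 14 (mod 17).
The smallest non-negative solution is m = 14.

14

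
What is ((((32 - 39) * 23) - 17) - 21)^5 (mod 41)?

27

32 - 39 = -7 ≡ 34 (mod 41)
34 * 23 = 782 ≡ 3 (mod 41)
3 - 17 = -14 ≡ 27 (mod 41)
27 - 21 = 6
(6)^5 ≡ 27 (mod 41)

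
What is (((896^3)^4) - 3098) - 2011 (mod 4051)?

445

(896)^3 ≡ 3270 (mod 4051)
(3270)^4 ≡ 1503 (mod 4051)
1503 - 3098 = -1595 ≡ 2456 (mod 4051)
2456 - 2011 = 445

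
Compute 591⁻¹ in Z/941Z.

941 = 1·591 + 350
591 = 1·350 + 241
350 = 1·241 + 109
241 = 2·109 + 23
109 = 4·23 + 17
23 = 1·17 + 6
17 = 2·6 + 5
6 = 1·5 + 1
5 = 5·1 + 0
gcd(591, 941) = 1, so the inverse exists.
Back-substitute for 1:
1 = 1·6 − 1·5
  = −1·17 + 3·6
  = 3·23 − 4·17
  = −4·109 + 19·23
  = 19·241 − 42·109
  = −42·350 + 61·241
  = 61·591 − 103·350
  = −103·941 + 164·591
So 591⁻¹ ≡ 164 (mod 941).

164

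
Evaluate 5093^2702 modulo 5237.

860

2702 in binary is 101010001110, i.e. 2702 = 2048 + 512 + 128 + 8 + 4 + 2.
5093^1 ≡ 5093 (mod 5237)
5093^2 ≡ 5093^2 = 25938649 ≡ 5025 (mod 5237)
5093^4 ≡ 5025^2 = 25250625 ≡ 3048 (mod 5237)
5093^8 ≡ 3048^2 = 9290304 ≡ 5103 (mod 5237)
5093^16 ≡ 5103^2 = 26040609 ≡ 2245 (mod 5237)
5093^32 ≡ 2245^2 = 5040025 ≡ 2031 (mod 5237)
5093^64 ≡ 2031^2 = 4124961 ≡ 3442 (mod 5237)
5093^128 ≡ 3442^2 = 11847364 ≡ 1270 (mod 5237)
5093^256 ≡ 1270^2 = 1612900 ≡ 5141 (mod 5237)
5093^512 ≡ 5141^2 = 26429881 ≡ 3979 (mod 5237)
5093^1024 ≡ 3979^2 = 15832441 ≡ 990 (mod 5237)
5093^2048 ≡ 990^2 = 980100 ≡ 781 (mod 5237)
5093^2702 = 5093^2048 × 5093^512 × 5093^128 × 5093^8 × 5093^4 × 5093^2 ≡ 781 × 3979 × 1270 × 5103 × 3048 × 5025 (mod 5237).
Accumulate the product:
781 × 3979 = 3107599 ≡ 2058
2058 × 1270 = 2613660 ≡ 397
397 × 5103 = 2025891 ≡ 4409
4409 × 3048 = 13438632 ≡ 490
490 × 5025 = 2462250 ≡ 860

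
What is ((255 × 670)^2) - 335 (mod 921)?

255 × 670 = 170850 ≡ 465 (mod 921)
(465)^2 ≡ 711 (mod 921)
711 - 335 = 376

376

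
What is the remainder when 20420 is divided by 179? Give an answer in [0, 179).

14

20420 = 114×179 + 14, so 20420 ≡ 14 (mod 179).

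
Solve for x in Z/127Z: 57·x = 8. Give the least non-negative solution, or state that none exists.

gcd(57, 127) = 1, so a unique solution mod 127 exists.
57⁻¹ ≡ 78 (mod 127).
x ≡ 78·8 ≡ 116 (mod 127).

116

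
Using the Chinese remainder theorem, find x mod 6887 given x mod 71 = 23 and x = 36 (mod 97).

71⁻¹ mod 97: 71·41 ≡ 1 (mod 97), so 71⁻¹ ≡ 41.
x = 23 + 71·((36 − 23)·41 mod 97) = 23 + 71·48 = 3431.

3431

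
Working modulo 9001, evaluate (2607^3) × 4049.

5768

(2607)^3 ≡ 57 (mod 9001)
57 × 4049 = 230793 ≡ 5768 (mod 9001)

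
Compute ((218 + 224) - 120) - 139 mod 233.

183

218 + 224 = 442 ≡ 209 (mod 233)
209 - 120 = 89
89 - 139 = -50 ≡ 183 (mod 233)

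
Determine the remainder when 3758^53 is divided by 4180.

508

3758^1 ≡ 3758 (mod 4180)
3758^2 ≡ 3758^2 = 14122564 ≡ 2524 (mod 4180)
3758^4 ≡ 2524^2 = 6370576 ≡ 256 (mod 4180)
3758^8 ≡ 256^2 = 65536 ≡ 2836 (mod 4180)
3758^16 ≡ 2836^2 = 8042896 ≡ 576 (mod 4180)
3758^32 ≡ 576^2 = 331776 ≡ 1556 (mod 4180)
3758^53 = 3758^32 · 3758^16 · 3758^4 · 3758^1 ≡ 1556 · 576 · 256 · 3758 (mod 4180).
Accumulate the product:
1556 · 576 = 896256 ≡ 1736
1736 · 256 = 444416 ≡ 1336
1336 · 3758 = 5020688 ≡ 508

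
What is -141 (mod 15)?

-141 = -10·15 + 9, so -141 ≡ 9 (mod 15).

9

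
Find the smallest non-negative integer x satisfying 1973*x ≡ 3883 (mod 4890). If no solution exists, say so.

gcd(1973, 4890) = 1, so a unique solution mod 4890 exists.
1973⁻¹ ≡ 3797 (mod 4890).
x ≡ 3797*3883 ≡ 401 (mod 4890).

401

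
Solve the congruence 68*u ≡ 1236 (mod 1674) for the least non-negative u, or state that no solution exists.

gcd(68, 1674) = 2, and 2 | 1236, so solutions exist.
Divide through by 2: 34*u ≡ 618 (mod 837).
34⁻¹ ≡ 517 (mod 837).
u ≡ 517*618 ≡ 609 (mod 837).
The smallest non-negative solution is u = 609.

609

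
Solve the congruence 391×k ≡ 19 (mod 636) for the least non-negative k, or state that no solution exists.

205

gcd(391, 636) = 1, so a unique solution mod 636 exists.
391⁻¹ ≡ 379 (mod 636).
k ≡ 379×19 ≡ 205 (mod 636).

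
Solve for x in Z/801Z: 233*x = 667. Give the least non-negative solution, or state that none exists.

161

gcd(233, 801) = 1, so a unique solution mod 801 exists.
233⁻¹ ≡ 746 (mod 801).
x ≡ 746*667 ≡ 161 (mod 801).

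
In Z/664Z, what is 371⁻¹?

315

664 = 1*371 + 293
371 = 1*293 + 78
293 = 3*78 + 59
78 = 1*59 + 19
59 = 3*19 + 2
19 = 9*2 + 1
2 = 2*1 + 0
gcd(371, 664) = 1, so the inverse exists.
Back-substitute for 1:
1 = 1*19 − 9*2
  = −9*59 + 28*19
  = 28*78 − 37*59
  = −37*293 + 139*78
  = 139*371 − 176*293
  = −176*664 + 315*371
So 371⁻¹ ≡ 315 (mod 664).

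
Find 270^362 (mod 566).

440

270^1 ≡ 270 (mod 566)
270^2 ≡ 270^2 = 72900 ≡ 452 (mod 566)
270^4 ≡ 452^2 = 204304 ≡ 544 (mod 566)
270^8 ≡ 544^2 = 295936 ≡ 484 (mod 566)
270^16 ≡ 484^2 = 234256 ≡ 498 (mod 566)
270^32 ≡ 498^2 = 248004 ≡ 96 (mod 566)
270^64 ≡ 96^2 = 9216 ≡ 160 (mod 566)
270^128 ≡ 160^2 = 25600 ≡ 130 (mod 566)
270^256 ≡ 130^2 = 16900 ≡ 486 (mod 566)
270^362 = 270^256 * 270^64 * 270^32 * 270^8 * 270^2 ≡ 486 * 160 * 96 * 484 * 452 (mod 566).
Accumulate the product:
486 * 160 = 77760 ≡ 218
218 * 96 = 20928 ≡ 552
552 * 484 = 267168 ≡ 16
16 * 452 = 7232 ≡ 440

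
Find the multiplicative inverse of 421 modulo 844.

844 = 2×421 + 2
421 = 210×2 + 1
2 = 2×1 + 0
gcd(421, 844) = 1, so the inverse exists.
Back-substitute for 1:
1 = 1×421 − 210×2
  = −210×844 + 421×421
So 421⁻¹ ≡ 421 (mod 844).

421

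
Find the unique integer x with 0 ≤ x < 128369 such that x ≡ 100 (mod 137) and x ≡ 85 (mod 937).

137⁻¹ mod 937: 137*554 ≡ 1 (mod 937), so 137⁻¹ ≡ 554.
x = 100 + 137*((85 − 100)*554 mod 937) = 100 + 137*123 = 16951.

16951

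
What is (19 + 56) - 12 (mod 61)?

2

19 + 56 = 75 ≡ 14 (mod 61)
14 - 12 = 2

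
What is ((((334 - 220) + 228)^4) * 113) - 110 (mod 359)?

12

334 - 220 = 114
114 + 228 = 342
(342)^4 ≡ 233 (mod 359)
233 * 113 = 26329 ≡ 122 (mod 359)
122 - 110 = 12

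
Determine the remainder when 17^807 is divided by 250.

173

Using repeated squaring:
17^1 ≡ 17 (mod 250)
17^2 ≡ 17^2 = 289 ≡ 39 (mod 250)
17^4 ≡ 39^2 = 1521 ≡ 21 (mod 250)
17^8 ≡ 21^2 = 441 ≡ 191 (mod 250)
17^16 ≡ 191^2 = 36481 ≡ 231 (mod 250)
17^32 ≡ 231^2 = 53361 ≡ 111 (mod 250)
17^64 ≡ 111^2 = 12321 ≡ 71 (mod 250)
17^128 ≡ 71^2 = 5041 ≡ 41 (mod 250)
17^256 ≡ 41^2 = 1681 ≡ 181 (mod 250)
17^512 ≡ 181^2 = 32761 ≡ 11 (mod 250)
17^807 = 17^512 * 17^256 * 17^32 * 17^4 * 17^2 * 17^1 ≡ 11 * 181 * 111 * 21 * 39 * 17 (mod 250).
Accumulate the product:
11 * 181 = 1991 ≡ 241
241 * 111 = 26751 ≡ 1
1 * 21 = 21
21 * 39 = 819 ≡ 69
69 * 17 = 1173 ≡ 173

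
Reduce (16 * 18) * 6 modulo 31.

23

16 * 18 = 288 ≡ 9 (mod 31)
9 * 6 = 54 ≡ 23 (mod 31)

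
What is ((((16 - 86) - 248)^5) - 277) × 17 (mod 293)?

16 - 86 = -70 ≡ 223 (mod 293)
223 - 248 = -25 ≡ 268 (mod 293)
(268)^5 ≡ 65 (mod 293)
65 - 277 = -212 ≡ 81 (mod 293)
81 × 17 = 1377 ≡ 205 (mod 293)

205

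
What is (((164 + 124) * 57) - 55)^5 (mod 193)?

164 + 124 = 288 ≡ 95 (mod 193)
95 * 57 = 5415 ≡ 11 (mod 193)
11 - 55 = -44 ≡ 149 (mod 193)
(149)^5 ≡ 153 (mod 193)

153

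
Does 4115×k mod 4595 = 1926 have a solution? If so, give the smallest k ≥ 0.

gcd(4115, 4595) = 5, and 5 does not divide 1926.
So the congruence has no solution.

no solution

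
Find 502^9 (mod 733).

Using repeated squaring:
502^1 ≡ 502 (mod 733)
502^2 ≡ 502^2 = 252004 ≡ 585 (mod 733)
502^4 ≡ 585^2 = 342225 ≡ 647 (mod 733)
502^8 ≡ 647^2 = 418609 ≡ 66 (mod 733)
502^9 = 502^8 × 502^1 ≡ 66 × 502 (mod 733).
66 × 502 = 33132 ≡ 147 (mod 733).

147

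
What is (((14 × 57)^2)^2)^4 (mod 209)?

38

14 × 57 = 798 ≡ 171 (mod 209)
(171)^2 ≡ 190 (mod 209)
(190)^2 ≡ 152 (mod 209)
(152)^4 ≡ 38 (mod 209)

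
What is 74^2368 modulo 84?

4

By square-and-multiply:
2368 in binary is 100101000000, i.e. 2368 = 2048 + 256 + 64.
74^1 ≡ 74 (mod 84)
74^2 ≡ 74^2 = 5476 ≡ 16 (mod 84)
74^4 ≡ 16^2 = 256 ≡ 4 (mod 84)
74^8 ≡ 4^2 = 16 (mod 84)
74^16 ≡ 16^2 = 256 ≡ 4 (mod 84)
74^32 ≡ 4^2 = 16 (mod 84)
74^64 ≡ 16^2 = 256 ≡ 4 (mod 84)
74^128 ≡ 4^2 = 16 (mod 84)
74^256 ≡ 16^2 = 256 ≡ 4 (mod 84)
74^512 ≡ 4^2 = 16 (mod 84)
74^1024 ≡ 16^2 = 256 ≡ 4 (mod 84)
74^2048 ≡ 4^2 = 16 (mod 84)
74^2368 = 74^2048 * 74^256 * 74^64 ≡ 16 * 4 * 4 (mod 84).
Accumulate the product:
16 * 4 = 64
64 * 4 = 256 ≡ 4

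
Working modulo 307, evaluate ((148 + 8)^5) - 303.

148 + 8 = 156
(156)^5 ≡ 184 (mod 307)
184 - 303 = -119 ≡ 188 (mod 307)

188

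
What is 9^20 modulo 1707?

Using repeated squaring:
20 in binary is 10100, i.e. 20 = 16 + 4.
9^1 ≡ 9 (mod 1707)
9^2 ≡ 9^2 = 81 (mod 1707)
9^4 ≡ 81^2 = 6561 ≡ 1440 (mod 1707)
9^8 ≡ 1440^2 = 2073600 ≡ 1302 (mod 1707)
9^16 ≡ 1302^2 = 1695204 ≡ 153 (mod 1707)
9^20 = 9^16 · 9^4 ≡ 153 · 1440 (mod 1707).
153 · 1440 = 220320 ≡ 117 (mod 1707).

117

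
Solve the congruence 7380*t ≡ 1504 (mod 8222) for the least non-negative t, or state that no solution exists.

gcd(7380, 8222) = 2, and 2 | 1504, so solutions exist.
Divide through by 2: 3690*t ≡ 752 (mod 4111).
3690⁻¹ ≡ 166 (mod 4111).
t ≡ 166*752 ≡ 1502 (mod 4111).
The smallest non-negative solution is t = 1502.

1502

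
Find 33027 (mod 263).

33027 = 125×263 + 152, so 33027 ≡ 152 (mod 263).

152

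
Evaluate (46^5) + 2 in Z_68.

22

(46)^5 ≡ 20 (mod 68)
20 + 2 = 22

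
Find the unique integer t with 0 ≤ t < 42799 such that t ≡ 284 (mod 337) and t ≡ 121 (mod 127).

337⁻¹ mod 127: 337×101 ≡ 1 (mod 127), so 337⁻¹ ≡ 101.
t = 284 + 337×((121 − 284)×101 mod 127) = 284 + 337×47 = 16123.

16123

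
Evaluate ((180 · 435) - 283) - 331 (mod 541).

180 · 435 = 78300 ≡ 396 (mod 541)
396 - 283 = 113
113 - 331 = -218 ≡ 323 (mod 541)

323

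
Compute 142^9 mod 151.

9 in binary is 1001, i.e. 9 = 8 + 1.
142^1 ≡ 142 (mod 151)
142^2 ≡ 142^2 = 20164 ≡ 81 (mod 151)
142^4 ≡ 81^2 = 6561 ≡ 68 (mod 151)
142^8 ≡ 68^2 = 4624 ≡ 94 (mod 151)
142^9 = 142^8 · 142^1 ≡ 94 · 142 (mod 151).
94 · 142 = 13348 ≡ 60 (mod 151).

60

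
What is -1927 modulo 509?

-1927 = -4·509 + 109, so -1927 ≡ 109 (mod 509).

109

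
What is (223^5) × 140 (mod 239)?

91

(223)^5 ≡ 156 (mod 239)
156 × 140 = 21840 ≡ 91 (mod 239)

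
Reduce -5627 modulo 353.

21

-5627 = -16·353 + 21, so -5627 ≡ 21 (mod 353).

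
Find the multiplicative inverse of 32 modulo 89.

By the extended Euclidean algorithm:
89 = 2×32 + 25
32 = 1×25 + 7
25 = 3×7 + 4
7 = 1×4 + 3
4 = 1×3 + 1
3 = 3×1 + 0
gcd(32, 89) = 1, so the inverse exists.
Back-substitute for 1:
1 = 1×4 − 1×3
  = −1×7 + 2×4
  = 2×25 − 7×7
  = −7×32 + 9×25
  = 9×89 − 25×32
So 32⁻¹ ≡ −25 ≡ 64 (mod 89).

64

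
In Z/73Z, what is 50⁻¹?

Run the extended Euclidean algorithm:
73 = 1×50 + 23
50 = 2×23 + 4
23 = 5×4 + 3
4 = 1×3 + 1
3 = 3×1 + 0
gcd(50, 73) = 1, so the inverse exists.
Bézout: 1 = −13×73 + 19×50.
So 50⁻¹ ≡ 19 (mod 73).

19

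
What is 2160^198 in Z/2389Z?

1614

Using repeated squaring:
2160^1 ≡ 2160 (mod 2389)
2160^2 ≡ 2160^2 = 4665600 ≡ 2272 (mod 2389)
2160^4 ≡ 2272^2 = 5161984 ≡ 1744 (mod 2389)
2160^8 ≡ 1744^2 = 3041536 ≡ 339 (mod 2389)
2160^16 ≡ 339^2 = 114921 ≡ 249 (mod 2389)
2160^32 ≡ 249^2 = 62001 ≡ 2276 (mod 2389)
2160^64 ≡ 2276^2 = 5180176 ≡ 824 (mod 2389)
2160^128 ≡ 824^2 = 678976 ≡ 500 (mod 2389)
2160^198 = 2160^128 × 2160^64 × 2160^4 × 2160^2 ≡ 500 × 824 × 1744 × 2272 (mod 2389).
Accumulate the product:
500 × 824 = 412000 ≡ 1092
1092 × 1744 = 1904448 ≡ 415
415 × 2272 = 942880 ≡ 1614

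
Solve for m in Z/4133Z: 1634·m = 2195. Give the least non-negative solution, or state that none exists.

gcd(1634, 4133) = 1, so a unique solution mod 4133 exists.
1634⁻¹ ≡ 43 (mod 4133).
m ≡ 43·2195 ≡ 3459 (mod 4133).

3459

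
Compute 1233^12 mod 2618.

2311

12 in binary is 1100, i.e. 12 = 8 + 4.
1233^1 ≡ 1233 (mod 2618)
1233^2 ≡ 1233^2 = 1520289 ≡ 1849 (mod 2618)
1233^4 ≡ 1849^2 = 3418801 ≡ 2311 (mod 2618)
1233^8 ≡ 2311^2 = 5340721 ≡ 1 (mod 2618)
1233^12 = 1233^8 · 1233^4 ≡ 1 · 2311 (mod 2618).
1 · 2311 = 2311 ≡ 2311 (mod 2618).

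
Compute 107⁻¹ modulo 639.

215

By the extended Euclidean algorithm:
639 = 5·107 + 104
107 = 1·104 + 3
104 = 34·3 + 2
3 = 1·2 + 1
2 = 2·1 + 0
gcd(107, 639) = 1, so the inverse exists.
Back-substitute for 1:
1 = 1·3 − 1·2
  = −1·104 + 35·3
  = 35·107 − 36·104
  = −36·639 + 215·107
So 107⁻¹ ≡ 215 (mod 639).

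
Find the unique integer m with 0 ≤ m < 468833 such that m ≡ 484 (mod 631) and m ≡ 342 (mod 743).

631⁻¹ mod 743: 631*471 ≡ 1 (mod 743), so 631⁻¹ ≡ 471.
m = 484 + 631*((342 − 484)*471 mod 743) = 484 + 631*731 = 461745.

461745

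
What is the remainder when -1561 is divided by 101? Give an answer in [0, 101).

55

-1561 = -16·101 + 55, so -1561 ≡ 55 (mod 101).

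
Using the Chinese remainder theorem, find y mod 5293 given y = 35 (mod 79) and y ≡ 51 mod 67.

79⁻¹ mod 67: 79*28 ≡ 1 (mod 67), so 79⁻¹ ≡ 28.
y = 35 + 79*((51 − 35)*28 mod 67) = 35 + 79*46 = 3669.

3669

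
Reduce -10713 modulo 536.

-10713 = -20·536 + 7, so -10713 ≡ 7 (mod 536).

7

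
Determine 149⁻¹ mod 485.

319

Run the extended Euclidean algorithm:
485 = 3·149 + 38
149 = 3·38 + 35
38 = 1·35 + 3
35 = 11·3 + 2
3 = 1·2 + 1
2 = 2·1 + 0
gcd(149, 485) = 1, so the inverse exists.
Bézout: 1 = 51·485 − 166·149.
So 149⁻¹ ≡ −166 ≡ 319 (mod 485).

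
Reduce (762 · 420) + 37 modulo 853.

762 · 420 = 320040 ≡ 165 (mod 853)
165 + 37 = 202

202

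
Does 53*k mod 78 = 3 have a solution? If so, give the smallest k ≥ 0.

gcd(53, 78) = 1, so a unique solution mod 78 exists.
53⁻¹ ≡ 53 (mod 78).
k ≡ 53*3 ≡ 3 (mod 78).

3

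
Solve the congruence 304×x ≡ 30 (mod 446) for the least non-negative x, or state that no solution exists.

116

gcd(304, 446) = 2, and 2 | 30, so solutions exist.
Divide through by 2: 152×x = 15 (mod 223).
152⁻¹ ≡ 201 (mod 223).
x ≡ 201×15 ≡ 116 (mod 223).
The smallest non-negative solution is x = 116.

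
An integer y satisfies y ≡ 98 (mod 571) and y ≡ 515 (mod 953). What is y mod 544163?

571⁻¹ mod 953: 571*237 ≡ 1 (mod 953), so 571⁻¹ ≡ 237.
y = 98 + 571*((515 − 98)*237 mod 953) = 98 + 571*670 = 382668.
Check: 382668 mod 571 = 98, 382668 mod 953 = 515. ✓

382668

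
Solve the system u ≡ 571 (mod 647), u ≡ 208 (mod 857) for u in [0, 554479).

647⁻¹ mod 857: 647×706 ≡ 1 (mod 857), so 647⁻¹ ≡ 706.
u = 571 + 647×((208 − 571)×706 mod 857) = 571 + 647×822 = 532405.

532405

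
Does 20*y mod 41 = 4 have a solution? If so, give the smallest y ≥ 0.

gcd(20, 41) = 1, so a unique solution mod 41 exists.
20⁻¹ ≡ 39 (mod 41).
y ≡ 39*4 ≡ 33 (mod 41).

33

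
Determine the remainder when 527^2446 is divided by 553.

366

By square-and-multiply:
527^1 ≡ 527 (mod 553)
527^2 ≡ 527^2 = 277729 ≡ 123 (mod 553)
527^4 ≡ 123^2 = 15129 ≡ 198 (mod 553)
527^8 ≡ 198^2 = 39204 ≡ 494 (mod 553)
527^16 ≡ 494^2 = 244036 ≡ 163 (mod 553)
527^32 ≡ 163^2 = 26569 ≡ 25 (mod 553)
527^64 ≡ 25^2 = 625 ≡ 72 (mod 553)
527^128 ≡ 72^2 = 5184 ≡ 207 (mod 553)
527^256 ≡ 207^2 = 42849 ≡ 268 (mod 553)
527^512 ≡ 268^2 = 71824 ≡ 487 (mod 553)
527^1024 ≡ 487^2 = 237169 ≡ 485 (mod 553)
527^2048 ≡ 485^2 = 235225 ≡ 200 (mod 553)
527^2446 = 527^2048 * 527^256 * 527^128 * 527^8 * 527^4 * 527^2 ≡ 200 * 268 * 207 * 494 * 198 * 123 (mod 553).
Accumulate the product:
200 * 268 = 53600 ≡ 512
512 * 207 = 105984 ≡ 361
361 * 494 = 178334 ≡ 268
268 * 198 = 53064 ≡ 529
529 * 123 = 65067 ≡ 366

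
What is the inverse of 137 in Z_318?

Apply the Euclidean algorithm and back-substitute:
318 = 2×137 + 44
137 = 3×44 + 5
44 = 8×5 + 4
5 = 1×4 + 1
4 = 4×1 + 0
gcd(137, 318) = 1, so the inverse exists.
Back-substitute for 1:
1 = 1×5 − 1×4
  = −1×44 + 9×5
  = 9×137 − 28×44
  = −28×318 + 65×137
So 137⁻¹ ≡ 65 (mod 318).

65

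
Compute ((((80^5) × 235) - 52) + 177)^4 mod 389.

(80)^5 ≡ 150 (mod 389)
150 × 235 = 35250 ≡ 240 (mod 389)
240 - 52 = 188
188 + 177 = 365
(365)^4 ≡ 348 (mod 389)

348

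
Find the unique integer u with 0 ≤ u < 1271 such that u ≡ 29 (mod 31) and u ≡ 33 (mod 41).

31⁻¹ mod 41: 31*4 ≡ 1 (mod 41), so 31⁻¹ ≡ 4.
u = 29 + 31*((33 − 29)*4 mod 41) = 29 + 31*16 = 525.

525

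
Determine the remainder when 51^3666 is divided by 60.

51^1 ≡ 51 (mod 60)
51^2 ≡ 51^2 = 2601 ≡ 21 (mod 60)
51^4 ≡ 21^2 = 441 ≡ 21 (mod 60)
51^8 ≡ 21^2 = 441 ≡ 21 (mod 60)
51^16 ≡ 21^2 = 441 ≡ 21 (mod 60)
51^32 ≡ 21^2 = 441 ≡ 21 (mod 60)
51^64 ≡ 21^2 = 441 ≡ 21 (mod 60)
51^128 ≡ 21^2 = 441 ≡ 21 (mod 60)
51^256 ≡ 21^2 = 441 ≡ 21 (mod 60)
51^512 ≡ 21^2 = 441 ≡ 21 (mod 60)
51^1024 ≡ 21^2 = 441 ≡ 21 (mod 60)
51^2048 ≡ 21^2 = 441 ≡ 21 (mod 60)
51^3666 = 51^2048 * 51^1024 * 51^512 * 51^64 * 51^16 * 51^2 ≡ 21 * 21 * 21 * 21 * 21 * 21 (mod 60).
Accumulate the product:
21 * 21 = 441 ≡ 21
21 * 21 = 441 ≡ 21
21 * 21 = 441 ≡ 21
21 * 21 = 441 ≡ 21
21 * 21 = 441 ≡ 21

21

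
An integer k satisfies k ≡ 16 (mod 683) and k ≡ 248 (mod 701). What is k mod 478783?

44411

683⁻¹ mod 701: 683×662 ≡ 1 (mod 701), so 683⁻¹ ≡ 662.
k = 16 + 683×((248 − 16)×662 mod 701) = 16 + 683×65 = 44411.
Check: 44411 mod 683 = 16, 44411 mod 701 = 248. ✓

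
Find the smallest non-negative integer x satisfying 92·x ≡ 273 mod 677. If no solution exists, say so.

496

gcd(92, 677) = 1, so a unique solution mod 677 exists.
92⁻¹ ≡ 287 (mod 677).
x ≡ 287·273 ≡ 496 (mod 677).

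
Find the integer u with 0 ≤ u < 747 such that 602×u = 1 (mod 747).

747 = 1·602 + 145
602 = 4·145 + 22
145 = 6·22 + 13
22 = 1·13 + 9
13 = 1·9 + 4
9 = 2·4 + 1
4 = 4·1 + 0
gcd(602, 747) = 1, so the inverse exists.
Back-substitute for 1:
1 = 1·9 − 2·4
  = −2·13 + 3·9
  = 3·22 − 5·13
  = −5·145 + 33·22
  = 33·602 − 137·145
  = −137·747 + 170·602
So 602⁻¹ ≡ 170 (mod 747).

170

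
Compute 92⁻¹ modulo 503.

421

503 = 5*92 + 43
92 = 2*43 + 6
43 = 7*6 + 1
6 = 6*1 + 0
gcd(92, 503) = 1, so the inverse exists.
Back-substitute for 1:
1 = 1*43 − 7*6
  = −7*92 + 15*43
  = 15*503 − 82*92
So 92⁻¹ ≡ −82 ≡ 421 (mod 503).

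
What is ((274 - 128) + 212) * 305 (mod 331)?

274 - 128 = 146
146 + 212 = 358 ≡ 27 (mod 331)
27 * 305 = 8235 ≡ 291 (mod 331)

291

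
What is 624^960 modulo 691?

195

By square-and-multiply:
624^1 ≡ 624 (mod 691)
624^2 ≡ 624^2 = 389376 ≡ 343 (mod 691)
624^4 ≡ 343^2 = 117649 ≡ 179 (mod 691)
624^8 ≡ 179^2 = 32041 ≡ 255 (mod 691)
624^16 ≡ 255^2 = 65025 ≡ 71 (mod 691)
624^32 ≡ 71^2 = 5041 ≡ 204 (mod 691)
624^64 ≡ 204^2 = 41616 ≡ 156 (mod 691)
624^128 ≡ 156^2 = 24336 ≡ 151 (mod 691)
624^256 ≡ 151^2 = 22801 ≡ 689 (mod 691)
624^512 ≡ 689^2 = 474721 ≡ 4 (mod 691)
624^960 = 624^512 × 624^256 × 624^128 × 624^64 ≡ 4 × 689 × 151 × 156 (mod 691).
Accumulate the product:
4 × 689 = 2756 ≡ 683
683 × 151 = 103133 ≡ 174
174 × 156 = 27144 ≡ 195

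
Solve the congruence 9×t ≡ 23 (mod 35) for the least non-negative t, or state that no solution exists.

gcd(9, 35) = 1, so a unique solution mod 35 exists.
9⁻¹ ≡ 4 (mod 35).
t ≡ 4×23 ≡ 22 (mod 35).

22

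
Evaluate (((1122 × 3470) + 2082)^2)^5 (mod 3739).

2427

1122 × 3470 = 3893340 ≡ 1041 (mod 3739)
1041 + 2082 = 3123
(3123)^2 ≡ 1817 (mod 3739)
(1817)^5 ≡ 2427 (mod 3739)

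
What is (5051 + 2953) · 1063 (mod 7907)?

5051 + 2953 = 8004 ≡ 97 (mod 7907)
97 · 1063 = 103111 ≡ 320 (mod 7907)

320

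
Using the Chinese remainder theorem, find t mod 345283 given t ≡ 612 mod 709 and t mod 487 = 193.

709⁻¹ mod 487: 709*419 ≡ 1 (mod 487), so 709⁻¹ ≡ 419.
t = 612 + 709*((193 − 612)*419 mod 487) = 612 + 709*246 = 175026.
Check: 175026 mod 709 = 612, 175026 mod 487 = 193. ✓

175026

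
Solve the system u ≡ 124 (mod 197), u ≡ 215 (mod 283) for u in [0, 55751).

44646

197⁻¹ mod 283: 197·102 ≡ 1 (mod 283), so 197⁻¹ ≡ 102.
u = 124 + 197·((215 − 124)·102 mod 283) = 124 + 197·226 = 44646.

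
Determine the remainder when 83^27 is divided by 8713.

4223

Compute successive squares:
27 in binary is 11011, i.e. 27 = 16 + 8 + 2 + 1.
83^1 ≡ 83 (mod 8713)
83^2 ≡ 83^2 = 6889 (mod 8713)
83^4 ≡ 6889^2 = 47458321 ≡ 7323 (mod 8713)
83^8 ≡ 7323^2 = 53626329 ≡ 6527 (mod 8713)
83^16 ≡ 6527^2 = 42601729 ≡ 3872 (mod 8713)
83^27 = 83^16 * 83^8 * 83^2 * 83^1 ≡ 3872 * 6527 * 6889 * 83 (mod 8713).
Accumulate the product:
3872 * 6527 = 25272544 ≡ 4844
4844 * 6889 = 33370316 ≡ 8239
8239 * 83 = 683837 ≡ 4223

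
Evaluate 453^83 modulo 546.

45

By square-and-multiply:
453^1 ≡ 453 (mod 546)
453^2 ≡ 453^2 = 205209 ≡ 459 (mod 546)
453^4 ≡ 459^2 = 210681 ≡ 471 (mod 546)
453^8 ≡ 471^2 = 221841 ≡ 165 (mod 546)
453^16 ≡ 165^2 = 27225 ≡ 471 (mod 546)
453^32 ≡ 471^2 = 221841 ≡ 165 (mod 546)
453^64 ≡ 165^2 = 27225 ≡ 471 (mod 546)
453^83 = 453^64 × 453^16 × 453^2 × 453^1 ≡ 471 × 471 × 459 × 453 (mod 546).
Accumulate the product:
471 × 471 = 221841 ≡ 165
165 × 459 = 75735 ≡ 387
387 × 453 = 175311 ≡ 45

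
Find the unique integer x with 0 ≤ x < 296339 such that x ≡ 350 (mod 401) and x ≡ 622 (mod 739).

401⁻¹ mod 739: 401×610 ≡ 1 (mod 739), so 401⁻¹ ≡ 610.
x = 350 + 401×((622 − 350)×610 mod 739) = 350 + 401×384 = 154334.

154334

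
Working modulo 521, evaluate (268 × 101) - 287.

268 × 101 = 27068 ≡ 497 (mod 521)
497 - 287 = 210

210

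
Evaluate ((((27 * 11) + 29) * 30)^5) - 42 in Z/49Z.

1

27 * 11 = 297 ≡ 3 (mod 49)
3 + 29 = 32
32 * 30 = 960 ≡ 29 (mod 49)
(29)^5 ≡ 43 (mod 49)
43 - 42 = 1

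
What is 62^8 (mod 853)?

222

62^1 ≡ 62 (mod 853)
62^2 ≡ 62^2 = 3844 ≡ 432 (mod 853)
62^4 ≡ 432^2 = 186624 ≡ 670 (mod 853)
62^8 ≡ 670^2 = 448900 ≡ 222 (mod 853)
So 62^8 ≡ 222 (mod 853).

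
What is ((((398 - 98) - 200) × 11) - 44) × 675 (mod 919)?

575

398 - 98 = 300
300 - 200 = 100
100 × 11 = 1100 ≡ 181 (mod 919)
181 - 44 = 137
137 × 675 = 92475 ≡ 575 (mod 919)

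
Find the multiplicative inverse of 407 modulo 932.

By the extended Euclidean algorithm:
932 = 2×407 + 118
407 = 3×118 + 53
118 = 2×53 + 12
53 = 4×12 + 5
12 = 2×5 + 2
5 = 2×2 + 1
2 = 2×1 + 0
gcd(407, 932) = 1, so the inverse exists.
Back-substitute for 1:
1 = 1×5 − 2×2
  = −2×12 + 5×5
  = 5×53 − 22×12
  = −22×118 + 49×53
  = 49×407 − 169×118
  = −169×932 + 387×407
So 407⁻¹ ≡ 387 (mod 932).

387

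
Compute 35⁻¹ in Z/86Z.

59

By the extended Euclidean algorithm:
86 = 2×35 + 16
35 = 2×16 + 3
16 = 5×3 + 1
3 = 3×1 + 0
gcd(35, 86) = 1, so the inverse exists.
Back-substitute for 1:
1 = 1×16 − 5×3
  = −5×35 + 11×16
  = 11×86 − 27×35
So 35⁻¹ ≡ −27 ≡ 59 (mod 86).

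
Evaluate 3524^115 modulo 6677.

115 in binary is 1110011, i.e. 115 = 64 + 32 + 16 + 2 + 1.
3524^1 ≡ 3524 (mod 6677)
3524^2 ≡ 3524^2 = 12418576 ≡ 6033 (mod 6677)
3524^4 ≡ 6033^2 = 36397089 ≡ 762 (mod 6677)
3524^8 ≡ 762^2 = 580644 ≡ 6422 (mod 6677)
3524^16 ≡ 6422^2 = 41242084 ≡ 4932 (mod 6677)
3524^32 ≡ 4932^2 = 24324624 ≡ 313 (mod 6677)
3524^64 ≡ 313^2 = 97969 ≡ 4491 (mod 6677)
3524^115 = 3524^64 * 3524^32 * 3524^16 * 3524^2 * 3524^1 ≡ 4491 * 313 * 4932 * 6033 * 3524 (mod 6677).
Accumulate the product:
4491 * 313 = 1405683 ≡ 3513
3513 * 4932 = 17326116 ≡ 5978
5978 * 6033 = 36065274 ≡ 2797
2797 * 3524 = 9856628 ≡ 1376

1376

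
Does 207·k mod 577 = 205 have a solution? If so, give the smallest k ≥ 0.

gcd(207, 577) = 1, so a unique solution mod 577 exists.
207⁻¹ ≡ 223 (mod 577).
k ≡ 223·205 ≡ 132 (mod 577).

132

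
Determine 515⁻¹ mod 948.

659

948 = 1·515 + 433
515 = 1·433 + 82
433 = 5·82 + 23
82 = 3·23 + 13
23 = 1·13 + 10
13 = 1·10 + 3
10 = 3·3 + 1
3 = 3·1 + 0
gcd(515, 948) = 1, so the inverse exists.
Bézout: 1 = 157·948 − 289·515.
So 515⁻¹ ≡ −289 ≡ 659 (mod 948).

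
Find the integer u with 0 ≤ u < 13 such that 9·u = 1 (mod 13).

13 = 1·9 + 4
9 = 2·4 + 1
4 = 4·1 + 0
gcd(9, 13) = 1, so the inverse exists.
Bézout: 1 = −2·13 + 3·9.
So 9⁻¹ ≡ 3 (mod 13).

3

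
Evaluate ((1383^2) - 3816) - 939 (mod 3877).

(1383)^2 ≡ 1328 (mod 3877)
1328 - 3816 = -2488 ≡ 1389 (mod 3877)
1389 - 939 = 450

450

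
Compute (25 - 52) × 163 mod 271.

206

25 - 52 = -27 ≡ 244 (mod 271)
244 × 163 = 39772 ≡ 206 (mod 271)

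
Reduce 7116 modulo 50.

16

7116 = 142·50 + 16, so 7116 ≡ 16 (mod 50).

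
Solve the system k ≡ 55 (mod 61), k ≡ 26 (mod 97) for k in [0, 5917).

61⁻¹ mod 97: 61*35 ≡ 1 (mod 97), so 61⁻¹ ≡ 35.
k = 55 + 61*((26 − 55)*35 mod 97) = 55 + 61*52 = 3227.

3227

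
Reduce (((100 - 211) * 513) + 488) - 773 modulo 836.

100 - 211 = -111 ≡ 725 (mod 836)
725 * 513 = 371925 ≡ 741 (mod 836)
741 + 488 = 1229 ≡ 393 (mod 836)
393 - 773 = -380 ≡ 456 (mod 836)

456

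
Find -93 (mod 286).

-93 = -1×286 + 193, so -93 ≡ 193 (mod 286).

193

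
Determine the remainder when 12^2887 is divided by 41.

22

Using repeated squaring:
2887 in binary is 101101000111, i.e. 2887 = 2048 + 512 + 256 + 64 + 4 + 2 + 1.
12^1 ≡ 12 (mod 41)
12^2 ≡ 12^2 = 144 ≡ 21 (mod 41)
12^4 ≡ 21^2 = 441 ≡ 31 (mod 41)
12^8 ≡ 31^2 = 961 ≡ 18 (mod 41)
12^16 ≡ 18^2 = 324 ≡ 37 (mod 41)
12^32 ≡ 37^2 = 1369 ≡ 16 (mod 41)
12^64 ≡ 16^2 = 256 ≡ 10 (mod 41)
12^128 ≡ 10^2 = 100 ≡ 18 (mod 41)
12^256 ≡ 18^2 = 324 ≡ 37 (mod 41)
12^512 ≡ 37^2 = 1369 ≡ 16 (mod 41)
12^1024 ≡ 16^2 = 256 ≡ 10 (mod 41)
12^2048 ≡ 10^2 = 100 ≡ 18 (mod 41)
12^2887 = 12^2048 * 12^512 * 12^256 * 12^64 * 12^4 * 12^2 * 12^1 ≡ 18 * 16 * 37 * 10 * 31 * 21 * 12 (mod 41).
Accumulate the product:
18 * 16 = 288 ≡ 1
1 * 37 = 37
37 * 10 = 370 ≡ 1
1 * 31 = 31
31 * 21 = 651 ≡ 36
36 * 12 = 432 ≡ 22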